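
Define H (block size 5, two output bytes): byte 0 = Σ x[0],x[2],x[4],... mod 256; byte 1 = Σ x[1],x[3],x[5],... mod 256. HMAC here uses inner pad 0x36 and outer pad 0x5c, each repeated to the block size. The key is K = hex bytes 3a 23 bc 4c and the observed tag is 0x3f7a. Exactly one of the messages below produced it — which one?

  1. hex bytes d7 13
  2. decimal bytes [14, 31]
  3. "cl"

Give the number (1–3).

2

Key hex bytes 3a 23 bc 4c is 4 bytes ≤ B = 5; zero-pad to 5 bytes: K' = 3a 23 bc 4c 00.
K' ⊕ ipad = 0c 15 8a 7a 36; K' ⊕ opad = 66 7f e0 10 5c.
m1: inner = H(0c 15 8a 7a 36 d7 13) = df 66; tag = H(66 7f e0 10 5c df 66) = 086e
m2: inner = H(0c 15 8a 7a 36 0e 1f) = eb 9d; tag = H(66 7f e0 10 5c eb 9d) = 3f7a ← matches
m3: inner = H(0c 15 8a 7a 36 63 6c) = 38 f2; tag = H(66 7f e0 10 5c 38 f2) = 94c7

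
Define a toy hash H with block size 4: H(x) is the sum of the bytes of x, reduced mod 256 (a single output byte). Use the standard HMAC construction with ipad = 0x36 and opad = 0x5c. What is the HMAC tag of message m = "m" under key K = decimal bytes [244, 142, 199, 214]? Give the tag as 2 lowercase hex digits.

57

Key decimal bytes [244, 142, 199, 214] = f4 8e c7 d6 is exactly B = 4 bytes: K' = f4 8e c7 d6.
K' ⊕ ipad = c2 b8 f1 e0.  K' ⊕ opad = a8 d2 9b 8a.
Inner input = (K'⊕ipad) ∥ m = c2 b8 f1 e0 ∥ 6d.
Inner hash: sum = 194+184+241+224+109 = 952; mod 256 = 184 → b8.
Outer input = (K'⊕opad) ∥ inner = a8 d2 9b 8a ∥ b8.
Outer hash (tag): sum = 168+210+155+138+184 = 855; mod 256 = 87 → 57.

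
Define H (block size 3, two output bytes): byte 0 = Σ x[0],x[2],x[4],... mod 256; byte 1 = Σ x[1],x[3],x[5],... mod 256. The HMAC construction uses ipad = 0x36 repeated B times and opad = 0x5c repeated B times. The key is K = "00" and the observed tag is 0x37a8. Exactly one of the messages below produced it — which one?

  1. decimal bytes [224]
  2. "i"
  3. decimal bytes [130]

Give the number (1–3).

2

Key "00" = 30 30 is 2 bytes ≤ B = 3; zero-pad to 3 bytes: K' = 30 30 00.
K' ⊕ ipad = 06 06 36; K' ⊕ opad = 6c 6c 5c.
m1: inner = H(06 06 36 e0) = 3c e6; tag = H(6c 6c 5c 3c e6) = aea8
m2: inner = H(06 06 36 69) = 3c 6f; tag = H(6c 6c 5c 3c 6f) = 37a8 ← matches
m3: inner = H(06 06 36 82) = 3c 88; tag = H(6c 6c 5c 3c 88) = 50a8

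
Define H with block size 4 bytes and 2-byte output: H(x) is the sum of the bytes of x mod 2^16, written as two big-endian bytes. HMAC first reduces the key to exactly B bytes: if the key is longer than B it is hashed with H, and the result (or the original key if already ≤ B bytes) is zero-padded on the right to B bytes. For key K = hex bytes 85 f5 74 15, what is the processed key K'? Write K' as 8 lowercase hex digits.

85f57415

Key hex bytes 85 f5 74 15 is exactly B = 4 bytes: K' = 85 f5 74 15.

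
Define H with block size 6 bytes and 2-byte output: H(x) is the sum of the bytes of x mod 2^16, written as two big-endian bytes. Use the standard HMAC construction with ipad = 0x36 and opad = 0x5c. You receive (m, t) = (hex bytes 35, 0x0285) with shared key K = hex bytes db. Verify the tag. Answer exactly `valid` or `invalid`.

Key hex bytes db is 1 byte ≤ B = 6; zero-pad to 6 bytes: K' = db 00 00 00 00 00.
K' ⊕ ipad = ed 36 36 36 36 36; K' ⊕ opad = 87 5c 5c 5c 5c 5c.
Inner hash: sum = 237+54+54+54+54+54+53 = 560 → 02 30.
Outer hash (recomputed tag): sum = 135+92+92+92+92+92+2+48 = 645 → 02 85.
Recomputed tag = 0285; claimed = 0285 → match.

valid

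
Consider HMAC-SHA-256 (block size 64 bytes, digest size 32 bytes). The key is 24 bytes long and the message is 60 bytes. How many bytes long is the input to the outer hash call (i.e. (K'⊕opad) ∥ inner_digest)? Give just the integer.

Key is 24 ≤ 64 bytes, zero-padded: |K'| = 64.
Outer input = (K'⊕opad) ∥ H(inner) → 64 + 32 = 96 bytes.

96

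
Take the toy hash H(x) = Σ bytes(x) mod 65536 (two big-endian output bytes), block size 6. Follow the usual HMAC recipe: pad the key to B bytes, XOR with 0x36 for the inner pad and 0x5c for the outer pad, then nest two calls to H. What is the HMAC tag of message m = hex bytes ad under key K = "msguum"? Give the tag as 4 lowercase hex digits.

019f

Key "msguum" = 6d 73 67 75 75 6d is exactly B = 6 bytes: K' = 6d 73 67 75 75 6d.
K' ⊕ ipad = 5b 45 51 43 43 5b.  K' ⊕ opad = 31 2f 3b 29 29 31.
Inner input = (K'⊕ipad) ∥ m = 5b 45 51 43 43 5b ∥ ad.
Inner hash: sum = 91+69+81+67+67+91+173 = 639 → 02 7f.
Outer input = (K'⊕opad) ∥ inner = 31 2f 3b 29 29 31 ∥ 02 7f.
Outer hash (tag): sum = 49+47+59+41+41+49+2+127 = 415 → 01 9f.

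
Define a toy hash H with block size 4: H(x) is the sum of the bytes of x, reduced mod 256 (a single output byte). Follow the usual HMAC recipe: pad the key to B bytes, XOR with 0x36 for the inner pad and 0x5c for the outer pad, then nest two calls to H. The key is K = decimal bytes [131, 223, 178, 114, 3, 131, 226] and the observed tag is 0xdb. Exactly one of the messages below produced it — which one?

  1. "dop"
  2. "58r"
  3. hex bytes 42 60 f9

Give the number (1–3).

Key decimal bytes [131, 223, 178, 114, 3, 131, 226] = 83 df b2 72 03 83 e2 is 7 bytes > B = 4, so hash it first: H(key) = ee, then zero-pad to 4 bytes: K' = ee 00 00 00.
K' ⊕ ipad = d8 36 36 36; K' ⊕ opad = b2 5c 5c 5c.
m1: inner = H(d8 36 36 36 64 6f 70) = bd; tag = H(b2 5c 5c 5c bd) = 83
m2: inner = H(d8 36 36 36 35 38 72) = 59; tag = H(b2 5c 5c 5c 59) = 1f
m3: inner = H(d8 36 36 36 42 60 f9) = 15; tag = H(b2 5c 5c 5c 15) = db ← matches

3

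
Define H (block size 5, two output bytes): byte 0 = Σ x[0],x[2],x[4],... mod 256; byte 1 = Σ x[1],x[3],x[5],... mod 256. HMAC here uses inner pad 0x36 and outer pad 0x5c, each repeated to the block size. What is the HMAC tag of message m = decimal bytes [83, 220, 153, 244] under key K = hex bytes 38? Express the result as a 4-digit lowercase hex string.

Key hex bytes 38 is 1 byte ≤ B = 5; zero-pad to 5 bytes: K' = 38 00 00 00 00.
K' ⊕ ipad = 0e 36 36 36 36.  K' ⊕ opad = 64 5c 5c 5c 5c.
Inner input = (K'⊕ipad) ∥ m = 0e 36 36 36 36 ∥ 53 dc 99 f4.
Inner hash: even-index sum = 586 mod 256 = 74; odd-index sum = 344 mod 256 = 88 → 4a 58.
Outer input = (K'⊕opad) ∥ inner = 64 5c 5c 5c 5c ∥ 4a 58.
Outer hash (tag): even-index sum = 372 mod 256 = 116; odd-index sum = 258 mod 256 = 2 → 74 02.

7402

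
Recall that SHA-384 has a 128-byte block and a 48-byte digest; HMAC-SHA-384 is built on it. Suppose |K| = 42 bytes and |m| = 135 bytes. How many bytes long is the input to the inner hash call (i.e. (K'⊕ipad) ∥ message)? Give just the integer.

263

Key is 42 ≤ 128 bytes, zero-padded: |K'| = 128.
Inner input = (K'⊕ipad) ∥ m → 128 + 135 = 263 bytes.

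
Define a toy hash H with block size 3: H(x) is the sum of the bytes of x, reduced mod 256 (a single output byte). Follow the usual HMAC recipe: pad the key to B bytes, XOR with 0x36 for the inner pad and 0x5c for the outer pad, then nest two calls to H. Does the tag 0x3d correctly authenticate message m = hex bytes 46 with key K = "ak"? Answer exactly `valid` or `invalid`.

invalid

Key "ak" = 61 6b is 2 bytes ≤ B = 3; zero-pad to 3 bytes: K' = 61 6b 00.
K' ⊕ ipad = 57 5d 36; K' ⊕ opad = 3d 37 5c.
Inner hash: sum = 87+93+54+70 = 304; mod 256 = 48 → 30.
Outer hash (recomputed tag): sum = 61+55+92+48 = 256; mod 256 = 0 → 00.
Recomputed tag = 00; claimed = 3d → mismatch.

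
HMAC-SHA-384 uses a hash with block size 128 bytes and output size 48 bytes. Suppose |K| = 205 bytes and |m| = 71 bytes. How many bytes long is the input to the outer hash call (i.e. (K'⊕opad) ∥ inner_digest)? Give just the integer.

176

Key is 205 > 128 bytes, so it is hashed to 48 bytes then zero-padded to 128: |K'| = 128.
Outer input = (K'⊕opad) ∥ H(inner) → 128 + 48 = 176 bytes.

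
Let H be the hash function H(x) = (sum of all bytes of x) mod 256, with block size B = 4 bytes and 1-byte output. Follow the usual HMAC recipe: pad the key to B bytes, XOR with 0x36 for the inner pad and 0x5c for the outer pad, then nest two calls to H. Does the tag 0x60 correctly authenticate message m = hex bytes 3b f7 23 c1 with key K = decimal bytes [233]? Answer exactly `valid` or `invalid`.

Key decimal bytes [233] = e9 is 1 byte ≤ B = 4; zero-pad to 4 bytes: K' = e9 00 00 00.
K' ⊕ ipad = df 36 36 36; K' ⊕ opad = b5 5c 5c 5c.
Inner hash: sum = 223+54+54+54+59+247+35+193 = 919; mod 256 = 151 → 97.
Outer hash (recomputed tag): sum = 181+92+92+92+151 = 608; mod 256 = 96 → 60.
Recomputed tag = 60; claimed = 60 → match.

valid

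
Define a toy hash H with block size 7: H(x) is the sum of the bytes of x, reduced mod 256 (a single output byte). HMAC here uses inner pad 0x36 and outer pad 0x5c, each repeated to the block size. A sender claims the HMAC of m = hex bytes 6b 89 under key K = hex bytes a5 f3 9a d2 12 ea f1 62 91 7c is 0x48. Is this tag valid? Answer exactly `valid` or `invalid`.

Key hex bytes a5 f3 9a d2 12 ea f1 62 91 7c is 10 bytes > B = 7, so hash it first: H(key) = 60, then zero-pad to 7 bytes: K' = 60 00 00 00 00 00 00.
K' ⊕ ipad = 56 36 36 36 36 36 36; K' ⊕ opad = 3c 5c 5c 5c 5c 5c 5c.
Inner hash: sum = 86+54+54+54+54+54+54+107+137 = 654; mod 256 = 142 → 8e.
Outer hash (recomputed tag): sum = 60+92+92+92+92+92+92+142 = 754; mod 256 = 242 → f2.
Recomputed tag = f2; claimed = 48 → mismatch.

invalid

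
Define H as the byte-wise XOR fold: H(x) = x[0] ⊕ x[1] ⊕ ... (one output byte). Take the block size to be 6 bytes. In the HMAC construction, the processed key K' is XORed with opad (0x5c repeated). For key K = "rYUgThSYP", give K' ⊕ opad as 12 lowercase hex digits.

Key "rYUgThSYP" = 72 59 55 67 54 68 53 59 50 is 9 bytes > B = 6, so hash it first: H(key) = 7f, then zero-pad to 6 bytes: K' = 7f 00 00 00 00 00.
XOR each byte with 0x5c: 7f⊕5c=23, 00⊕5c=5c, 00⊕5c=5c, 00⊕5c=5c, 00⊕5c=5c, 00⊕5c=5c.

235c5c5c5c5c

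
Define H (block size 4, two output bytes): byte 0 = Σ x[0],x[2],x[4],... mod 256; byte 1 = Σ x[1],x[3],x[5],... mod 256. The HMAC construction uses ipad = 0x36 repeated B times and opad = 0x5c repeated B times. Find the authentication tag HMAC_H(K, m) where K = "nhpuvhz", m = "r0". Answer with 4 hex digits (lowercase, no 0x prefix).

Key "nhpuvhz" = 6e 68 70 75 76 68 7a is 7 bytes > B = 4, so hash it first: H(key) = ce 45, then zero-pad to 4 bytes: K' = ce 45 00 00.
K' ⊕ ipad = f8 73 36 36.  K' ⊕ opad = 92 19 5c 5c.
Inner input = (K'⊕ipad) ∥ m = f8 73 36 36 ∥ 72 30.
Inner hash: even-index sum = 416 mod 256 = 160; odd-index sum = 217 mod 256 = 217 → a0 d9.
Outer input = (K'⊕opad) ∥ inner = 92 19 5c 5c ∥ a0 d9.
Outer hash (tag): even-index sum = 398 mod 256 = 142; odd-index sum = 334 mod 256 = 78 → 8e 4e.

8e4e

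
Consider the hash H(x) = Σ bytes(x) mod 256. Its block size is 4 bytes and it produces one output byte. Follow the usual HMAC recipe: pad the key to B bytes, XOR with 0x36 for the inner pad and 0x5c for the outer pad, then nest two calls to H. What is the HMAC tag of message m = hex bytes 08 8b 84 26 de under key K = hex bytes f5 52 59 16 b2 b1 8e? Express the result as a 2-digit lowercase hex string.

Key hex bytes f5 52 59 16 b2 b1 8e is 7 bytes > B = 4, so hash it first: H(key) = a7, then zero-pad to 4 bytes: K' = a7 00 00 00.
K' ⊕ ipad = 91 36 36 36.  K' ⊕ opad = fb 5c 5c 5c.
Inner input = (K'⊕ipad) ∥ m = 91 36 36 36 ∥ 08 8b 84 26 de.
Inner hash: sum = 145+54+54+54+8+139+132+38+222 = 846; mod 256 = 78 → 4e.
Outer input = (K'⊕opad) ∥ inner = fb 5c 5c 5c ∥ 4e.
Outer hash (tag): sum = 251+92+92+92+78 = 605; mod 256 = 93 → 5d.

5d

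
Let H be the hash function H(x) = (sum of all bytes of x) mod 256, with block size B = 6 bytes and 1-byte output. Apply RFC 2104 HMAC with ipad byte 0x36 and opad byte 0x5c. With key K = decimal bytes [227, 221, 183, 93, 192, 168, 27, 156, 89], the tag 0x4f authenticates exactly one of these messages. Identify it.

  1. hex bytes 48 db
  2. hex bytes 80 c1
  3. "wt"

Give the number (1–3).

3

Key decimal bytes [227, 221, 183, 93, 192, 168, 27, 156, 89] = e3 dd b7 5d c0 a8 1b 9c 59 is 9 bytes > B = 6, so hash it first: H(key) = 4c, then zero-pad to 6 bytes: K' = 4c 00 00 00 00 00.
K' ⊕ ipad = 7a 36 36 36 36 36; K' ⊕ opad = 10 5c 5c 5c 5c 5c.
m1: inner = H(7a 36 36 36 36 36 48 db) = ab; tag = H(10 5c 5c 5c 5c 5c ab) = 87
m2: inner = H(7a 36 36 36 36 36 80 c1) = c9; tag = H(10 5c 5c 5c 5c 5c c9) = a5
m3: inner = H(7a 36 36 36 36 36 77 74) = 73; tag = H(10 5c 5c 5c 5c 5c 73) = 4f ← matches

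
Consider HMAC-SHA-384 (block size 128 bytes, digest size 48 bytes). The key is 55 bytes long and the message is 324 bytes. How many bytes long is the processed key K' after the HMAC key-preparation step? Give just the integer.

128

Key is 55 ≤ 128 bytes, zero-padded: |K'| = 128.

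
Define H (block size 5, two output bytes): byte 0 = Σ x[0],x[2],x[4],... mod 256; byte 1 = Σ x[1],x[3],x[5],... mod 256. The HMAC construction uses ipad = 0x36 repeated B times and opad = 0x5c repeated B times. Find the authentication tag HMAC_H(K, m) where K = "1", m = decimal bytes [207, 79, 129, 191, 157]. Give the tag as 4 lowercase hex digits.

7e39

Key "1" = 31 is 1 byte ≤ B = 5; zero-pad to 5 bytes: K' = 31 00 00 00 00.
K' ⊕ ipad = 07 36 36 36 36.  K' ⊕ opad = 6d 5c 5c 5c 5c.
Inner input = (K'⊕ipad) ∥ m = 07 36 36 36 36 ∥ cf 4f 81 bf 9d.
Inner hash: even-index sum = 385 mod 256 = 129; odd-index sum = 601 mod 256 = 89 → 81 59.
Outer input = (K'⊕opad) ∥ inner = 6d 5c 5c 5c 5c ∥ 81 59.
Outer hash (tag): even-index sum = 382 mod 256 = 126; odd-index sum = 313 mod 256 = 57 → 7e 39.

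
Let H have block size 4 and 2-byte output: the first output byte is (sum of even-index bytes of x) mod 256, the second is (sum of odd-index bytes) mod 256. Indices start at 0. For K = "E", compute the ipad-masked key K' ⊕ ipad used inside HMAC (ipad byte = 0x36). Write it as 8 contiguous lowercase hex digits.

Key "E" = 45 is 1 byte ≤ B = 4; zero-pad to 4 bytes: K' = 45 00 00 00.
XOR each byte with 0x36: 45⊕36=73, 00⊕36=36, 00⊕36=36, 00⊕36=36.

73363636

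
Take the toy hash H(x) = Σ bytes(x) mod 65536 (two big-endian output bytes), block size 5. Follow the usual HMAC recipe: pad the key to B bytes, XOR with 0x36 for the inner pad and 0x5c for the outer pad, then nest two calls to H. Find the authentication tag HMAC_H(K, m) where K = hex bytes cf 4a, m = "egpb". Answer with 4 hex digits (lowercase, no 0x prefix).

Key hex bytes cf 4a is 2 bytes ≤ B = 5; zero-pad to 5 bytes: K' = cf 4a 00 00 00.
K' ⊕ ipad = f9 7c 36 36 36.  K' ⊕ opad = 93 16 5c 5c 5c.
Inner input = (K'⊕ipad) ∥ m = f9 7c 36 36 36 ∥ 65 67 70 62.
Inner hash: sum = 249+124+54+54+54+101+103+112+98 = 949 → 03 b5.
Outer input = (K'⊕opad) ∥ inner = 93 16 5c 5c 5c ∥ 03 b5.
Outer hash (tag): sum = 147+22+92+92+92+3+181 = 629 → 02 75.

0275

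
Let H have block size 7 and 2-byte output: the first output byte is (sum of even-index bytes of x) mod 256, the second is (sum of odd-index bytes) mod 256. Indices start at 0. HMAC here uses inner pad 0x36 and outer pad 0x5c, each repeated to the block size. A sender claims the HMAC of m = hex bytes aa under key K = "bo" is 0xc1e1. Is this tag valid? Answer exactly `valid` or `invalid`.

Key "bo" = 62 6f is 2 bytes ≤ B = 7; zero-pad to 7 bytes: K' = 62 6f 00 00 00 00 00.
K' ⊕ ipad = 54 59 36 36 36 36 36; K' ⊕ opad = 3e 33 5c 5c 5c 5c 5c.
Inner hash: even-index sum = 246 mod 256 = 246; odd-index sum = 367 mod 256 = 111 → f6 6f.
Outer hash (recomputed tag): even-index sum = 449 mod 256 = 193; odd-index sum = 481 mod 256 = 225 → c1 e1.
Recomputed tag = c1e1; claimed = c1e1 → match.

valid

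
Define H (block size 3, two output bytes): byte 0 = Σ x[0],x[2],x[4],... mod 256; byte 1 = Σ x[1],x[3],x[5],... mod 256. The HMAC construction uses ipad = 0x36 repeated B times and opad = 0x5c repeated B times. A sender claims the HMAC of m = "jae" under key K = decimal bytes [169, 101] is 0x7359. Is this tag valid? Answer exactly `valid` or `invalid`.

Key decimal bytes [169, 101] = a9 65 is 2 bytes ≤ B = 3; zero-pad to 3 bytes: K' = a9 65 00.
K' ⊕ ipad = 9f 53 36; K' ⊕ opad = f5 39 5c.
Inner hash: even-index sum = 310 mod 256 = 54; odd-index sum = 290 mod 256 = 34 → 36 22.
Outer hash (recomputed tag): even-index sum = 371 mod 256 = 115; odd-index sum = 111 mod 256 = 111 → 73 6f.
Recomputed tag = 736f; claimed = 7359 → mismatch.

invalid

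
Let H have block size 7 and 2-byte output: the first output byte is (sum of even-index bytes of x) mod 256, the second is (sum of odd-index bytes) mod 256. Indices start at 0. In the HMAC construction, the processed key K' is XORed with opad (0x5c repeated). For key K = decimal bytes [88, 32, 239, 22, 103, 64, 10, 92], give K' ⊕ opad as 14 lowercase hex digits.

Key decimal bytes [88, 32, 239, 22, 103, 64, 10, 92] = 58 20 ef 16 67 40 0a 5c is 8 bytes > B = 7, so hash it first: H(key) = b8 d2, then zero-pad to 7 bytes: K' = b8 d2 00 00 00 00 00.
XOR each byte with 0x5c: b8⊕5c=e4, d2⊕5c=8e, 00⊕5c=5c, 00⊕5c=5c, 00⊕5c=5c, 00⊕5c=5c, 00⊕5c=5c.

e48e5c5c5c5c5c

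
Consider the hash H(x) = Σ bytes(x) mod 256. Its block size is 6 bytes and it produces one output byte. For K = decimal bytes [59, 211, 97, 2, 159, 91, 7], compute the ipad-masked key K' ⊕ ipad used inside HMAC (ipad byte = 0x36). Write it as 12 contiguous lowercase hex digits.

Key decimal bytes [59, 211, 97, 2, 159, 91, 7] = 3b d3 61 02 9f 5b 07 is 7 bytes > B = 6, so hash it first: H(key) = 72, then zero-pad to 6 bytes: K' = 72 00 00 00 00 00.
XOR each byte with 0x36: 72⊕36=44, 00⊕36=36, 00⊕36=36, 00⊕36=36, 00⊕36=36, 00⊕36=36.

443636363636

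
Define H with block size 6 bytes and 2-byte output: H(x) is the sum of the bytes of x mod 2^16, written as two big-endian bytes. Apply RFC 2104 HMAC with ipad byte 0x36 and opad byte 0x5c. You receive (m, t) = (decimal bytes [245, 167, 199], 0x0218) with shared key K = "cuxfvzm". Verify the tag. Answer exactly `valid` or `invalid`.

invalid

Key "cuxfvzm" = 63 75 78 66 76 7a 6d is 7 bytes > B = 6, so hash it first: H(key) = 03 13, then zero-pad to 6 bytes: K' = 03 13 00 00 00 00.
K' ⊕ ipad = 35 25 36 36 36 36; K' ⊕ opad = 5f 4f 5c 5c 5c 5c.
Inner hash: sum = 53+37+54+54+54+54+245+167+199 = 917 → 03 95.
Outer hash (recomputed tag): sum = 95+79+92+92+92+92+3+149 = 694 → 02 b6.
Recomputed tag = 02b6; claimed = 0218 → mismatch.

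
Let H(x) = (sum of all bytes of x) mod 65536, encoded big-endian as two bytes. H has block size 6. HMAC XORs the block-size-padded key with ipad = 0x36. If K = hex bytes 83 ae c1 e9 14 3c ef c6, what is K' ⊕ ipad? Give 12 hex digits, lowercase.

32d636363636

Key hex bytes 83 ae c1 e9 14 3c ef c6 is 8 bytes > B = 6, so hash it first: H(key) = 04 e0, then zero-pad to 6 bytes: K' = 04 e0 00 00 00 00.
XOR each byte with 0x36: 04⊕36=32, e0⊕36=d6, 00⊕36=36, 00⊕36=36, 00⊕36=36, 00⊕36=36.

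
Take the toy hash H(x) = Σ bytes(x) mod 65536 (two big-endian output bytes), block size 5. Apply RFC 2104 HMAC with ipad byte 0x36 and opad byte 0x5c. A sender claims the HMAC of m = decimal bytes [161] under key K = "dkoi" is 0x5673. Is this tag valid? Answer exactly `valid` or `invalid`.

invalid

Key "dkoi" = 64 6b 6f 69 is 4 bytes ≤ B = 5; zero-pad to 5 bytes: K' = 64 6b 6f 69 00.
K' ⊕ ipad = 52 5d 59 5f 36; K' ⊕ opad = 38 37 33 35 5c.
Inner hash: sum = 82+93+89+95+54+161 = 574 → 02 3e.
Outer hash (recomputed tag): sum = 56+55+51+53+92+2+62 = 371 → 01 73.
Recomputed tag = 0173; claimed = 5673 → mismatch.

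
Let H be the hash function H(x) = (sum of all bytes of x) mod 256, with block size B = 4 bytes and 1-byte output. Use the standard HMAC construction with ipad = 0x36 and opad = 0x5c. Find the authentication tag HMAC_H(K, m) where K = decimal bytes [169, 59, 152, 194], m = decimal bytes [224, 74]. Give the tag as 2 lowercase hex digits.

36

Key decimal bytes [169, 59, 152, 194] = a9 3b 98 c2 is exactly B = 4 bytes: K' = a9 3b 98 c2.
K' ⊕ ipad = 9f 0d ae f4.  K' ⊕ opad = f5 67 c4 9e.
Inner input = (K'⊕ipad) ∥ m = 9f 0d ae f4 ∥ e0 4a.
Inner hash: sum = 159+13+174+244+224+74 = 888; mod 256 = 120 → 78.
Outer input = (K'⊕opad) ∥ inner = f5 67 c4 9e ∥ 78.
Outer hash (tag): sum = 245+103+196+158+120 = 822; mod 256 = 54 → 36.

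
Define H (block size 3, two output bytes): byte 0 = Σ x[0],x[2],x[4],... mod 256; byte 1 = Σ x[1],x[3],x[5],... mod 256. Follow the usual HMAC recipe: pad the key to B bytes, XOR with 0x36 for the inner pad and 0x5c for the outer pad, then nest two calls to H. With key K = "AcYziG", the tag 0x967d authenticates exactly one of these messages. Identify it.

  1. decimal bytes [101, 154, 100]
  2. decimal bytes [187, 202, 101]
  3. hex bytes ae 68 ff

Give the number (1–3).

1

Key "AcYziG" = 41 63 59 7a 69 47 is 6 bytes > B = 3, so hash it first: H(key) = 03 24, then zero-pad to 3 bytes: K' = 03 24 00.
K' ⊕ ipad = 35 12 36; K' ⊕ opad = 5f 78 5c.
m1: inner = H(35 12 36 65 9a 64) = 05 db; tag = H(5f 78 5c 05 db) = 967d ← matches
m2: inner = H(35 12 36 bb ca 65) = 35 32; tag = H(5f 78 5c 35 32) = edad
m3: inner = H(35 12 36 ae 68 ff) = d3 bf; tag = H(5f 78 5c d3 bf) = 7a4b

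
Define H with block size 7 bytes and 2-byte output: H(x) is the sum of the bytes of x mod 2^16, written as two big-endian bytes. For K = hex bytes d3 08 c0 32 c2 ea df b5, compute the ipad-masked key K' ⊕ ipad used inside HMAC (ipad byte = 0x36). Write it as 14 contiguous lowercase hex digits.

Key hex bytes d3 08 c0 32 c2 ea df b5 is 8 bytes > B = 7, so hash it first: H(key) = 05 0d, then zero-pad to 7 bytes: K' = 05 0d 00 00 00 00 00.
XOR each byte with 0x36: 05⊕36=33, 0d⊕36=3b, 00⊕36=36, 00⊕36=36, 00⊕36=36, 00⊕36=36, 00⊕36=36.

333b3636363636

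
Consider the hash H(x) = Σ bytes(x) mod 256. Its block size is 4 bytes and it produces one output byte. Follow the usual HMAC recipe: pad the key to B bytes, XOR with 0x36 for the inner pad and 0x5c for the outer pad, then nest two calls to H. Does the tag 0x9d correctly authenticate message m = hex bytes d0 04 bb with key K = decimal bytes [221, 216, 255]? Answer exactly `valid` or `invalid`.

Key decimal bytes [221, 216, 255] = dd d8 ff is 3 bytes ≤ B = 4; zero-pad to 4 bytes: K' = dd d8 ff 00.
K' ⊕ ipad = eb ee c9 36; K' ⊕ opad = 81 84 a3 5c.
Inner hash: sum = 235+238+201+54+208+4+187 = 1127; mod 256 = 103 → 67.
Outer hash (recomputed tag): sum = 129+132+163+92+103 = 619; mod 256 = 107 → 6b.
Recomputed tag = 6b; claimed = 9d → mismatch.

invalid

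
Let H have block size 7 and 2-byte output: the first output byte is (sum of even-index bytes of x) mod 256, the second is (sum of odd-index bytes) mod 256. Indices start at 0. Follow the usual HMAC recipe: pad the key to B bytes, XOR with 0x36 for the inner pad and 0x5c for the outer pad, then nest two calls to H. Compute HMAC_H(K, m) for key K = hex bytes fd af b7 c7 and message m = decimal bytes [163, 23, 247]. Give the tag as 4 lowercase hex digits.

9eb9

Key hex bytes fd af b7 c7 is 4 bytes ≤ B = 7; zero-pad to 7 bytes: K' = fd af b7 c7 00 00 00.
K' ⊕ ipad = cb 99 81 f1 36 36 36.  K' ⊕ opad = a1 f3 eb 9b 5c 5c 5c.
Inner input = (K'⊕ipad) ∥ m = cb 99 81 f1 36 36 36 ∥ a3 17 f7.
Inner hash: even-index sum = 463 mod 256 = 207; odd-index sum = 858 mod 256 = 90 → cf 5a.
Outer input = (K'⊕opad) ∥ inner = a1 f3 eb 9b 5c 5c 5c ∥ cf 5a.
Outer hash (tag): even-index sum = 670 mod 256 = 158; odd-index sum = 697 mod 256 = 185 → 9e b9.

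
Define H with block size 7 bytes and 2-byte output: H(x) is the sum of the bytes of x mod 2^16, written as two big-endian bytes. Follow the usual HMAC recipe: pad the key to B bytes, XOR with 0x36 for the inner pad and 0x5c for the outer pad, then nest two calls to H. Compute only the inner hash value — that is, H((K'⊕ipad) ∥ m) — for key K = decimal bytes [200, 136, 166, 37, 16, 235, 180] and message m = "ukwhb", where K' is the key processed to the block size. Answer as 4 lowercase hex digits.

0605

Key decimal bytes [200, 136, 166, 37, 16, 235, 180] = c8 88 a6 25 10 eb b4 is exactly B = 7 bytes: K' = c8 88 a6 25 10 eb b4.
K' ⊕ ipad = fe be 90 13 26 dd 82.
Inner input = fe be 90 13 26 dd 82 ∥ 75 6b 77 68 62.
Inner hash: sum = 254+190+144+19+38+221+130+117+107+119+104+98 = 1541 → 06 05.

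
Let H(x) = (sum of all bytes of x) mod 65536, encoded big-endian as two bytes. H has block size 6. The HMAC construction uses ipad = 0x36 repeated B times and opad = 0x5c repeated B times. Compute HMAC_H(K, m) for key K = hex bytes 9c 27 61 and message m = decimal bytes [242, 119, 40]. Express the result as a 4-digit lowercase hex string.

02d4

Key hex bytes 9c 27 61 is 3 bytes ≤ B = 6; zero-pad to 6 bytes: K' = 9c 27 61 00 00 00.
K' ⊕ ipad = aa 11 57 36 36 36.  K' ⊕ opad = c0 7b 3d 5c 5c 5c.
Inner input = (K'⊕ipad) ∥ m = aa 11 57 36 36 36 ∥ f2 77 28.
Inner hash: sum = 170+17+87+54+54+54+242+119+40 = 837 → 03 45.
Outer input = (K'⊕opad) ∥ inner = c0 7b 3d 5c 5c 5c ∥ 03 45.
Outer hash (tag): sum = 192+123+61+92+92+92+3+69 = 724 → 02 d4.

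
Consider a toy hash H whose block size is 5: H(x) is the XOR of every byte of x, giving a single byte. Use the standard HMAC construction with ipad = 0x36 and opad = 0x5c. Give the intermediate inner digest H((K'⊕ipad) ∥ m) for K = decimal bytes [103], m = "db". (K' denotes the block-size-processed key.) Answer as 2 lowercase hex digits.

Key decimal bytes [103] = 67 is 1 byte ≤ B = 5; zero-pad to 5 bytes: K' = 67 00 00 00 00.
K' ⊕ ipad = 51 36 36 36 36.
Inner input = 51 36 36 36 36 ∥ 64 62.
Inner hash: XOR 51⊕36⊕36⊕36⊕36⊕64⊕62 = 57.

57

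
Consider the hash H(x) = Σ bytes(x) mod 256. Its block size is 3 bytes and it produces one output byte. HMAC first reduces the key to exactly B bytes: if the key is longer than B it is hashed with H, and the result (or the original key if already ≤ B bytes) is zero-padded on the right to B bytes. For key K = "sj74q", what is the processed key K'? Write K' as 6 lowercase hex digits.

|K| = 5 > B = 3, so first hash the key.
H(K): sum = 115+106+55+52+113 = 441; mod 256 = 185 → b9.
Zero-pad H(K) = b9 to 3 bytes: K' = b9 00 00.

b90000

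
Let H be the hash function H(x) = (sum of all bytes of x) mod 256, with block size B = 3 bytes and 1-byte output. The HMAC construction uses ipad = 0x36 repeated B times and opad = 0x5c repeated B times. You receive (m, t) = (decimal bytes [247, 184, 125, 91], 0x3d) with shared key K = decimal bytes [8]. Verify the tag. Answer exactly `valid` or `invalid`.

valid

Key decimal bytes [8] = 08 is 1 byte ≤ B = 3; zero-pad to 3 bytes: K' = 08 00 00.
K' ⊕ ipad = 3e 36 36; K' ⊕ opad = 54 5c 5c.
Inner hash: sum = 62+54+54+247+184+125+91 = 817; mod 256 = 49 → 31.
Outer hash (recomputed tag): sum = 84+92+92+49 = 317; mod 256 = 61 → 3d.
Recomputed tag = 3d; claimed = 3d → match.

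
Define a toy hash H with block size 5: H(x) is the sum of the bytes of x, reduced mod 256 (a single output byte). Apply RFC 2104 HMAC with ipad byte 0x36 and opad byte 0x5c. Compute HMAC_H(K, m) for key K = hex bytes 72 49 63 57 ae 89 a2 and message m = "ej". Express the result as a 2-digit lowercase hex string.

a1

Key hex bytes 72 49 63 57 ae 89 a2 is 7 bytes > B = 5, so hash it first: H(key) = 4e, then zero-pad to 5 bytes: K' = 4e 00 00 00 00.
K' ⊕ ipad = 78 36 36 36 36.  K' ⊕ opad = 12 5c 5c 5c 5c.
Inner input = (K'⊕ipad) ∥ m = 78 36 36 36 36 ∥ 65 6a.
Inner hash: sum = 120+54+54+54+54+101+106 = 543; mod 256 = 31 → 1f.
Outer input = (K'⊕opad) ∥ inner = 12 5c 5c 5c 5c ∥ 1f.
Outer hash (tag): sum = 18+92+92+92+92+31 = 417; mod 256 = 161 → a1.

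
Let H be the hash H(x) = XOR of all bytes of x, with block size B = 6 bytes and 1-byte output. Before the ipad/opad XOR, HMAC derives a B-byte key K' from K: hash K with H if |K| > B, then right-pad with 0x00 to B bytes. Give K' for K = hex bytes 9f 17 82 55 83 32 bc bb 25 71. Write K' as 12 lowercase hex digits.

|K| = 10 > B = 6, so first hash the key.
H(K): XOR 9f⊕17⊕82⊕55⊕83⊕32⊕bc⊕bb⊕25⊕71 = bd.
Zero-pad H(K) = bd to 6 bytes: K' = bd 00 00 00 00 00.

bd0000000000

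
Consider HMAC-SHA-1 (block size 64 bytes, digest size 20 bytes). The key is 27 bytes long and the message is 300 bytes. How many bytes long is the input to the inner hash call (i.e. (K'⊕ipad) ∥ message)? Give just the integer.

364

Key is 27 ≤ 64 bytes, zero-padded: |K'| = 64.
Inner input = (K'⊕ipad) ∥ m → 64 + 300 = 364 bytes.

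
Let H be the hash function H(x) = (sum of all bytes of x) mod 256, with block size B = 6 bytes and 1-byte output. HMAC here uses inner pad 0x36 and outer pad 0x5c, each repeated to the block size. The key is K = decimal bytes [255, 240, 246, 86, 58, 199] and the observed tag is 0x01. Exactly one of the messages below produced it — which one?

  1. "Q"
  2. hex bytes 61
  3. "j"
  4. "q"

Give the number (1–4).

1

Key decimal bytes [255, 240, 246, 86, 58, 199] = ff f0 f6 56 3a c7 is exactly B = 6 bytes: K' = ff f0 f6 56 3a c7.
K' ⊕ ipad = c9 c6 c0 60 0c f1; K' ⊕ opad = a3 ac aa 0a 66 9b.
m1: inner = H(c9 c6 c0 60 0c f1 51) = fd; tag = H(a3 ac aa 0a 66 9b fd) = 01 ← matches
m2: inner = H(c9 c6 c0 60 0c f1 61) = 0d; tag = H(a3 ac aa 0a 66 9b 0d) = 11
m3: inner = H(c9 c6 c0 60 0c f1 6a) = 16; tag = H(a3 ac aa 0a 66 9b 16) = 1a
m4: inner = H(c9 c6 c0 60 0c f1 71) = 1d; tag = H(a3 ac aa 0a 66 9b 1d) = 21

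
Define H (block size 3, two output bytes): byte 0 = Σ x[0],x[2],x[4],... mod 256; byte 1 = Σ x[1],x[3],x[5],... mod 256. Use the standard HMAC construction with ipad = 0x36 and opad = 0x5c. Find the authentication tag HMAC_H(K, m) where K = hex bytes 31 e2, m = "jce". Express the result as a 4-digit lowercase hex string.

6c5e

Key hex bytes 31 e2 is 2 bytes ≤ B = 3; zero-pad to 3 bytes: K' = 31 e2 00.
K' ⊕ ipad = 07 d4 36.  K' ⊕ opad = 6d be 5c.
Inner input = (K'⊕ipad) ∥ m = 07 d4 36 ∥ 6a 63 65.
Inner hash: even-index sum = 160 mod 256 = 160; odd-index sum = 419 mod 256 = 163 → a0 a3.
Outer input = (K'⊕opad) ∥ inner = 6d be 5c ∥ a0 a3.
Outer hash (tag): even-index sum = 364 mod 256 = 108; odd-index sum = 350 mod 256 = 94 → 6c 5e.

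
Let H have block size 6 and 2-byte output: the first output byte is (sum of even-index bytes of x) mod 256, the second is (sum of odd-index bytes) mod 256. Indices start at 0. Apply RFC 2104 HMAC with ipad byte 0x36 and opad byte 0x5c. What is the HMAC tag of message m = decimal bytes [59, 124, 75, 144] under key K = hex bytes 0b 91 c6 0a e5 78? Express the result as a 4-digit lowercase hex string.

Key hex bytes 0b 91 c6 0a e5 78 is exactly B = 6 bytes: K' = 0b 91 c6 0a e5 78.
K' ⊕ ipad = 3d a7 f0 3c d3 4e.  K' ⊕ opad = 57 cd 9a 56 b9 24.
Inner input = (K'⊕ipad) ∥ m = 3d a7 f0 3c d3 4e ∥ 3b 7c 4b 90.
Inner hash: even-index sum = 646 mod 256 = 134; odd-index sum = 573 mod 256 = 61 → 86 3d.
Outer input = (K'⊕opad) ∥ inner = 57 cd 9a 56 b9 24 ∥ 86 3d.
Outer hash (tag): even-index sum = 560 mod 256 = 48; odd-index sum = 388 mod 256 = 132 → 30 84.

3084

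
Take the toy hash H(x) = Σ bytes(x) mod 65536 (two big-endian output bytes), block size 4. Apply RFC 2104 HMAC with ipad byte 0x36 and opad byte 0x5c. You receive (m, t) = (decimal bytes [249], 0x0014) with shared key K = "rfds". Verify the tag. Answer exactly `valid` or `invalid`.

Key "rfds" = 72 66 64 73 is exactly B = 4 bytes: K' = 72 66 64 73.
K' ⊕ ipad = 44 50 52 45; K' ⊕ opad = 2e 3a 38 2f.
Inner hash: sum = 68+80+82+69+249 = 548 → 02 24.
Outer hash (recomputed tag): sum = 46+58+56+47+2+36 = 245 → 00 f5.
Recomputed tag = 00f5; claimed = 0014 → mismatch.

invalid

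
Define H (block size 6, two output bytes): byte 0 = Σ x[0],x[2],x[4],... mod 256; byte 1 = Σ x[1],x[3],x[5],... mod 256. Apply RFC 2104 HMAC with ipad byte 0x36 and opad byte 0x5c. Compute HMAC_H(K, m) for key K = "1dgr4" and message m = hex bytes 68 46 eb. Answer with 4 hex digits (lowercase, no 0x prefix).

Key "1dgr4" = 31 64 67 72 34 is 5 bytes ≤ B = 6; zero-pad to 6 bytes: K' = 31 64 67 72 34 00.
K' ⊕ ipad = 07 52 51 44 02 36.  K' ⊕ opad = 6d 38 3b 2e 68 5c.
Inner input = (K'⊕ipad) ∥ m = 07 52 51 44 02 36 ∥ 68 46 eb.
Inner hash: even-index sum = 429 mod 256 = 173; odd-index sum = 274 mod 256 = 18 → ad 12.
Outer input = (K'⊕opad) ∥ inner = 6d 38 3b 2e 68 5c ∥ ad 12.
Outer hash (tag): even-index sum = 445 mod 256 = 189; odd-index sum = 212 mod 256 = 212 → bd d4.

bdd4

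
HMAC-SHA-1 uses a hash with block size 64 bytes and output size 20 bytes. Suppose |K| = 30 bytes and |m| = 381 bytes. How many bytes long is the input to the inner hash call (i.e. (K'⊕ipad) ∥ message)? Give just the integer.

445

Key is 30 ≤ 64 bytes, zero-padded: |K'| = 64.
Inner input = (K'⊕ipad) ∥ m → 64 + 381 = 445 bytes.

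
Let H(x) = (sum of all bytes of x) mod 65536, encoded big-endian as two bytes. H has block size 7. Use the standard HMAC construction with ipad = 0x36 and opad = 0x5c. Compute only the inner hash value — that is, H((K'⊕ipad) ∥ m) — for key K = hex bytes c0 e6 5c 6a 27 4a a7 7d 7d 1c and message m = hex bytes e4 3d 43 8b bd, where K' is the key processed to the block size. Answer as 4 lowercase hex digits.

Key hex bytes c0 e6 5c 6a 27 4a a7 7d 7d 1c is 10 bytes > B = 7, so hash it first: H(key) = 04 9a, then zero-pad to 7 bytes: K' = 04 9a 00 00 00 00 00.
K' ⊕ ipad = 32 ac 36 36 36 36 36.
Inner input = 32 ac 36 36 36 36 36 ∥ e4 3d 43 8b bd.
Inner hash: sum = 50+172+54+54+54+54+54+228+61+67+139+189 = 1176 → 04 98.

0498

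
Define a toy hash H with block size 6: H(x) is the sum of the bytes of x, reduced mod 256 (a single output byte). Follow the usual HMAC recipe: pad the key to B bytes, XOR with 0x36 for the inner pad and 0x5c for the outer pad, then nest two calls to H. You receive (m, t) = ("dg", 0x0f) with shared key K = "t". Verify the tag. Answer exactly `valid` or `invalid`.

Key "t" = 74 is 1 byte ≤ B = 6; zero-pad to 6 bytes: K' = 74 00 00 00 00 00.
K' ⊕ ipad = 42 36 36 36 36 36; K' ⊕ opad = 28 5c 5c 5c 5c 5c.
Inner hash: sum = 66+54+54+54+54+54+100+103 = 539; mod 256 = 27 → 1b.
Outer hash (recomputed tag): sum = 40+92+92+92+92+92+27 = 527; mod 256 = 15 → 0f.
Recomputed tag = 0f; claimed = 0f → match.

valid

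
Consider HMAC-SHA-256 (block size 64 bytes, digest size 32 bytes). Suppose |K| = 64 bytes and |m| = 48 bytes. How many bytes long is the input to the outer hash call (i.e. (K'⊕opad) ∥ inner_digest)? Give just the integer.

Key is 64 ≤ 64 bytes, zero-padded: |K'| = 64.
Outer input = (K'⊕opad) ∥ H(inner) → 64 + 32 = 96 bytes.

96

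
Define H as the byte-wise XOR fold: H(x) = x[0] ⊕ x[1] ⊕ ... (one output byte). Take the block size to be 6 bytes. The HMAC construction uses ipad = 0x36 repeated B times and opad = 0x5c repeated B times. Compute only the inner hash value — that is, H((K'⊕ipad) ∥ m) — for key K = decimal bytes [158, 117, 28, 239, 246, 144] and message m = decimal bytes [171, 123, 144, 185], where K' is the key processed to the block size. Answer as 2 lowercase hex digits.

Key decimal bytes [158, 117, 28, 239, 246, 144] = 9e 75 1c ef f6 90 is exactly B = 6 bytes: K' = 9e 75 1c ef f6 90.
K' ⊕ ipad = a8 43 2a d9 c0 a6.
Inner input = a8 43 2a d9 c0 a6 ∥ ab 7b 90 b9.
Inner hash: XOR a8⊕43⊕2a⊕d9⊕c0⊕a6⊕ab⊕7b⊕90⊕b9 = 87.

87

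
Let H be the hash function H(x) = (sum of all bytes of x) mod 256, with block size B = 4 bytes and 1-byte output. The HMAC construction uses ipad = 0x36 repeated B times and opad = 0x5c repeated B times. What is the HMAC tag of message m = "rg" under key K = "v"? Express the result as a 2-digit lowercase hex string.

Key "v" = 76 is 1 byte ≤ B = 4; zero-pad to 4 bytes: K' = 76 00 00 00.
K' ⊕ ipad = 40 36 36 36.  K' ⊕ opad = 2a 5c 5c 5c.
Inner input = (K'⊕ipad) ∥ m = 40 36 36 36 ∥ 72 67.
Inner hash: sum = 64+54+54+54+114+103 = 443; mod 256 = 187 → bb.
Outer input = (K'⊕opad) ∥ inner = 2a 5c 5c 5c ∥ bb.
Outer hash (tag): sum = 42+92+92+92+187 = 505; mod 256 = 249 → f9.

f9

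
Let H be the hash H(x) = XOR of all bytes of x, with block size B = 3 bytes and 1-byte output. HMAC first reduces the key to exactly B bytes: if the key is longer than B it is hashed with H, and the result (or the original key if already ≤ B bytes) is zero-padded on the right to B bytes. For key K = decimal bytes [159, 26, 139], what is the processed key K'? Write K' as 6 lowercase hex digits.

9f1a8b

Key decimal bytes [159, 26, 139] = 9f 1a 8b is exactly B = 3 bytes: K' = 9f 1a 8b.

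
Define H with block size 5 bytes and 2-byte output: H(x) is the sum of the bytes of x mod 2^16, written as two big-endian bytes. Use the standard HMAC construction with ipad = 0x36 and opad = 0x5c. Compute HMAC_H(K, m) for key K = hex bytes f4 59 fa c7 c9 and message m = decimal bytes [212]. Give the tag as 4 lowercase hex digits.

Key hex bytes f4 59 fa c7 c9 is exactly B = 5 bytes: K' = f4 59 fa c7 c9.
K' ⊕ ipad = c2 6f cc f1 ff.  K' ⊕ opad = a8 05 a6 9b 95.
Inner input = (K'⊕ipad) ∥ m = c2 6f cc f1 ff ∥ d4.
Inner hash: sum = 194+111+204+241+255+212 = 1217 → 04 c1.
Outer input = (K'⊕opad) ∥ inner = a8 05 a6 9b 95 ∥ 04 c1.
Outer hash (tag): sum = 168+5+166+155+149+4+193 = 840 → 03 48.

0348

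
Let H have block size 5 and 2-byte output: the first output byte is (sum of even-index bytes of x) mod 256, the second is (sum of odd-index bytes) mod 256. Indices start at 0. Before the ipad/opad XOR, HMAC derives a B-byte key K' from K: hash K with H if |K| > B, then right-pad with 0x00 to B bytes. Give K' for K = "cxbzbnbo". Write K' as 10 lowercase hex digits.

89cf000000

|K| = 8 > B = 5, so first hash the key.
H(K): even-index sum = 393 mod 256 = 137; odd-index sum = 463 mod 256 = 207 → 89 cf.
Zero-pad H(K) = 89 cf to 5 bytes: K' = 89 cf 00 00 00.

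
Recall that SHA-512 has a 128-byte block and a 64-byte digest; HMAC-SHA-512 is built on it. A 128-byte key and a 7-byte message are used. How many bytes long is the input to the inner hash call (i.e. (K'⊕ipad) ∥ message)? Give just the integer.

Key is 128 ≤ 128 bytes, zero-padded: |K'| = 128.
Inner input = (K'⊕ipad) ∥ m → 128 + 7 = 135 bytes.

135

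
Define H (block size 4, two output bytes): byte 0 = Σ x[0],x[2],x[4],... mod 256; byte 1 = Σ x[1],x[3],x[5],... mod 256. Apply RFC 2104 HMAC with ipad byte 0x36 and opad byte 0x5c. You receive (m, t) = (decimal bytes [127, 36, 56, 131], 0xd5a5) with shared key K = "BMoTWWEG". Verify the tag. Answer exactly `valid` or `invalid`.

valid

Key "BMoTWWEG" = 42 4d 6f 54 57 57 45 47 is 8 bytes > B = 4, so hash it first: H(key) = 4d 3f, then zero-pad to 4 bytes: K' = 4d 3f 00 00.
K' ⊕ ipad = 7b 09 36 36; K' ⊕ opad = 11 63 5c 5c.
Inner hash: even-index sum = 360 mod 256 = 104; odd-index sum = 230 mod 256 = 230 → 68 e6.
Outer hash (recomputed tag): even-index sum = 213 mod 256 = 213; odd-index sum = 421 mod 256 = 165 → d5 a5.
Recomputed tag = d5a5; claimed = d5a5 → match.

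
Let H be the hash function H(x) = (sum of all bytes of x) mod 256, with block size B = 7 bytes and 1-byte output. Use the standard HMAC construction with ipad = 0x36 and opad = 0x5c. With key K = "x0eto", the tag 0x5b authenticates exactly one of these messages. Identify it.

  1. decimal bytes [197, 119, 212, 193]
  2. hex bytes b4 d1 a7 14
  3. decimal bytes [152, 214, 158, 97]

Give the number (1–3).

1

Key "x0eto" = 78 30 65 74 6f is 5 bytes ≤ B = 7; zero-pad to 7 bytes: K' = 78 30 65 74 6f 00 00.
K' ⊕ ipad = 4e 06 53 42 59 36 36; K' ⊕ opad = 24 6c 39 28 33 5c 5c.
m1: inner = H(4e 06 53 42 59 36 36 c5 77 d4 c1) = 7f; tag = H(24 6c 39 28 33 5c 5c 7f) = 5b ← matches
m2: inner = H(4e 06 53 42 59 36 36 b4 d1 a7 14) = ee; tag = H(24 6c 39 28 33 5c 5c ee) = ca
m3: inner = H(4e 06 53 42 59 36 36 98 d6 9e 61) = 1b; tag = H(24 6c 39 28 33 5c 5c 1b) = f7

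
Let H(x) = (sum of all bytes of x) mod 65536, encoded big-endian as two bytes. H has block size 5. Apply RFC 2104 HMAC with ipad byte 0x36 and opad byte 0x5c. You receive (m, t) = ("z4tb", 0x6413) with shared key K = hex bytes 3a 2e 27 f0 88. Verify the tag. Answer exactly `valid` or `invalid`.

invalid

Key hex bytes 3a 2e 27 f0 88 is exactly B = 5 bytes: K' = 3a 2e 27 f0 88.
K' ⊕ ipad = 0c 18 11 c6 be; K' ⊕ opad = 66 72 7b ac d4.
Inner hash: sum = 12+24+17+198+190+122+52+116+98 = 829 → 03 3d.
Outer hash (recomputed tag): sum = 102+114+123+172+212+3+61 = 787 → 03 13.
Recomputed tag = 0313; claimed = 6413 → mismatch.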